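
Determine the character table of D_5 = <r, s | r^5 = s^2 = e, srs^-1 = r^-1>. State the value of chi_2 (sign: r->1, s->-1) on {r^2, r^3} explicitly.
Conjugacy classes: {e} of size 1, {r^1, r^4} of size 2, {r^2, r^3} of size 2, {s, sr, ..., sr^4} of size 5.
Character table:
  irrep \ class              {e} (size 1)  {r^1, r^4} (size 2)  {r^2, r^3} (size 2)  {s, sr, ..., sr^4} (size 5)
  chi_1 (triv)               1             1                    1                    1                          
  chi_2 (sign: r->1, s->-1)  1             1                    1                    -1                         
  chi_3 (2d, j=1)            2             -1/2 + sqrt(5)/2     -sqrt(5)/2 - 1/2     0                          
  chi_4 (2d, j=2)            2             -sqrt(5)/2 - 1/2     -1/2 + sqrt(5)/2     0                          

Spot check: chi_2 (sign: r->1, s->-1) on {r^2, r^3} = 1.

Explanation: D_5 has order 2*5 = 10 with 4 conjugacy classes, hence 4 irreducibles. Sum of squared dims 1 + 1 + 4 + 4 = 10 = |G|. Linear characters come from the abelianisation; the 2-dimensional irreps have character r^k -> 2*cos(2*pi*j*k/5), reflections -> 0.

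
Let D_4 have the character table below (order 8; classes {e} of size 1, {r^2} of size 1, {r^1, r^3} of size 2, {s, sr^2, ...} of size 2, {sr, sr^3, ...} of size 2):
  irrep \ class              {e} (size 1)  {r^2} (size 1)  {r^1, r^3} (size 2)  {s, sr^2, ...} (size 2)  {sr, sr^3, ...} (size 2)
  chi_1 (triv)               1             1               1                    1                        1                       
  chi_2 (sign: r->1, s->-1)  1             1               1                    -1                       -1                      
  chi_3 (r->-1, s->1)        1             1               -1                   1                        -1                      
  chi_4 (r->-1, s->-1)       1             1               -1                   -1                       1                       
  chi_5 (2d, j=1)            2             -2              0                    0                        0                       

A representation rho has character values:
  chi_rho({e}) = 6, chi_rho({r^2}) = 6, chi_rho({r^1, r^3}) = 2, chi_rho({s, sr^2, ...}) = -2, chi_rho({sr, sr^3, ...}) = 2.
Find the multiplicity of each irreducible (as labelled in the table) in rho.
Multiplicities: chi_1: 2, chi_2: 2, chi_3: 0, chi_4: 2, chi_5: 0.

Argument: Use <chi_rho, chi> = (1/|G|) sum_C |C| * chi_rho(C) * conj(chi(C)) with |G| = 8 for each irreducible chi in the table:
  <chi_rho, chi_1> = (1/8)[1*(6)*conj(1) + 1*(6)*conj(1) + 2*(2)*conj(1) + 2*(-2)*conj(1) + 2*(2)*conj(1)]
      = (1/8)[(6) + (6) + (4) + (-4) + (4)] = 16/8 = 2
  <chi_rho, chi_2> = (1/8)[1*(6)*conj(1) + 1*(6)*conj(1) + 2*(2)*conj(1) + 2*(-2)*conj(-1) + 2*(2)*conj(-1)]
      = (1/8)[(6) + (6) + (4) + (4) + (-4)] = 16/8 = 2
  <chi_rho, chi_3> = (1/8)[1*(6)*conj(1) + 1*(6)*conj(1) + 2*(2)*conj(-1) + 2*(-2)*conj(1) + 2*(2)*conj(-1)]
      = (1/8)[(6) + (6) + (-4) + (-4) + (-4)] = 0/8 = 0
  <chi_rho, chi_4> = (1/8)[1*(6)*conj(1) + 1*(6)*conj(1) + 2*(2)*conj(-1) + 2*(-2)*conj(-1) + 2*(2)*conj(1)]
      = (1/8)[(6) + (6) + (-4) + (4) + (4)] = 16/8 = 2
  <chi_rho, chi_5> = (1/8)[1*(6)*conj(2) + 1*(6)*conj(-2) + 2*(2)*conj(0) + 2*(-2)*conj(0) + 2*(2)*conj(0)]
      = (1/8)[(12) + (-12) + (0) + (0) + (0)] = 0/8 = 0
Dimension check: dim(rho) = sum (mult * dim) = 2*1 + 2*1 + 0*1 + 2*1 + 0*2 = 6 = chi_rho(e) = 6.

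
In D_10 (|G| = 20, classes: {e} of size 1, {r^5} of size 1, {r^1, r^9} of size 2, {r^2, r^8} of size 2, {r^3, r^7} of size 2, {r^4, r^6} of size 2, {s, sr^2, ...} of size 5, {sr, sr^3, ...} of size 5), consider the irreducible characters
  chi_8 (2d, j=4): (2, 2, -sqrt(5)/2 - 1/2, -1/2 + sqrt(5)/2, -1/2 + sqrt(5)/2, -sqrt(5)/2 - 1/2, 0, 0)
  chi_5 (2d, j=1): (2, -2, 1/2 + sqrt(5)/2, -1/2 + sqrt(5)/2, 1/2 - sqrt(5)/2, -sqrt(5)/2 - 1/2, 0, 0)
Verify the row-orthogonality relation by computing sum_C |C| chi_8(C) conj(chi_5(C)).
Sum = 0; so <chi_8, chi_5> = 0 (distinct irreducibles are orthogonal).

Argument: Compute term by term over conjugacy classes (|C| * chi_8(C) * conj(chi_5(C))):
  1*(2)*conj(2) + 1*(2)*conj(-2) + 2*(-sqrt(5)/2 - 1/2)*conj(1/2 + sqrt(5)/2) + 2*(-1/2 + sqrt(5)/2)*conj(-1/2 + sqrt(5)/2) + 2*(-1/2 + sqrt(5)/2)*conj(1/2 - sqrt(5)/2) + 2*(-sqrt(5)/2 - 1/2)*conj(-sqrt(5)/2 - 1/2) + 5*(0)*conj(0) + 5*(0)*conj(0)
  = (4) + (-4) + (-3 - sqrt(5)) + (3 - sqrt(5)) + (-3 + sqrt(5)) + (sqrt(5) + 3) + (0) + (0)
  = 0.
Dividing by |G| = 20 gives 0/20 = 0, matching the row-orthogonality relation <chi_8, chi_5> = [chi_8 = chi_5].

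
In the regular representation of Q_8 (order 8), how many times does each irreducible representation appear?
Each irreducible V_i of dimension d_i appears with multiplicity d_i, i.e. rho_reg = (direct sum over all irreducibles V_i) d_i V_i. The irreducible dimensions for Q_8 are 1, 1, 1, 1, 2: 4 irreducibles of dimension 1, each with multiplicity 1; 1 irreducible of dimension 2, with multiplicity 2. Total dimension 4*1*1 + 1*2*2 = 8 = |G|.

Derivation: General theorem: in the regular representation of a finite group G, each irreducible appears with multiplicity equal to its dimension. Check: dim(rho_reg) = sum d_i^2 = 1 + 1 + 1 + 1 + 4 = 8 = |G|.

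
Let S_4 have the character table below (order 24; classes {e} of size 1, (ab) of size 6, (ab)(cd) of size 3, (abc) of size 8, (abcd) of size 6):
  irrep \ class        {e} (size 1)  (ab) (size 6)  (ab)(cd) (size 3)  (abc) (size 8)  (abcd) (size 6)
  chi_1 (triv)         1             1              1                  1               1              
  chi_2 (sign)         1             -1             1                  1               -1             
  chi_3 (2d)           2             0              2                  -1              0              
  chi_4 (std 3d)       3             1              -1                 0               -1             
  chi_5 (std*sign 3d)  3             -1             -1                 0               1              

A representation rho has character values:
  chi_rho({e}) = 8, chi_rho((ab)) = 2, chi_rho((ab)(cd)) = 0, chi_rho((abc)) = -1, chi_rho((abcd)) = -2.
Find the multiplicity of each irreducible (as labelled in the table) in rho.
Multiplicities: chi_1: 0, chi_2: 0, chi_3: 1, chi_4: 2, chi_5: 0.

Use <chi_rho, chi> = (1/|G|) sum_C |C| * chi_rho(C) * conj(chi(C)) with |G| = 24 for each irreducible chi in the table:
  <chi_rho, chi_1> = (1/24)[1*(8)*conj(1) + 6*(2)*conj(1) + 3*(0)*conj(1) + 8*(-1)*conj(1) + 6*(-2)*conj(1)]
      = (1/24)[(8) + (12) + (0) + (-8) + (-12)] = 0/24 = 0
  <chi_rho, chi_2> = (1/24)[1*(8)*conj(1) + 6*(2)*conj(-1) + 3*(0)*conj(1) + 8*(-1)*conj(1) + 6*(-2)*conj(-1)]
      = (1/24)[(8) + (-12) + (0) + (-8) + (12)] = 0/24 = 0
  <chi_rho, chi_3> = (1/24)[1*(8)*conj(2) + 6*(2)*conj(0) + 3*(0)*conj(2) + 8*(-1)*conj(-1) + 6*(-2)*conj(0)]
      = (1/24)[(16) + (0) + (0) + (8) + (0)] = 24/24 = 1
  <chi_rho, chi_4> = (1/24)[1*(8)*conj(3) + 6*(2)*conj(1) + 3*(0)*conj(-1) + 8*(-1)*conj(0) + 6*(-2)*conj(-1)]
      = (1/24)[(24) + (12) + (0) + (0) + (12)] = 48/24 = 2
  <chi_rho, chi_5> = (1/24)[1*(8)*conj(3) + 6*(2)*conj(-1) + 3*(0)*conj(-1) + 8*(-1)*conj(0) + 6*(-2)*conj(1)]
      = (1/24)[(24) + (-12) + (0) + (0) + (-12)] = 0/24 = 0
Dimension check: dim(rho) = sum (mult * dim) = 0*1 + 0*1 + 1*2 + 2*3 + 0*3 = 8 = chi_rho(e) = 8.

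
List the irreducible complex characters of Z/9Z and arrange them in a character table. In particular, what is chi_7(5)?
Character table of Z/9Z (irreps indexed chi_0,...,chi_8 with chi_k(m) = zeta_9^(k*m), zeta_9 = exp(2*pi*i/9)):
  irrep \ class  {0} (size 1)  {1} (size 1)    {2} (size 1)    {3} (size 1)    {4} (size 1)    {5} (size 1)    {6} (size 1)    {7} (size 1)    {8} (size 1)  
  chi_0          1             1               1               1               1               1               1               1               1             
  chi_1          1             exp(2*I*pi/9)   exp(4*I*pi/9)   exp(2*I*pi/3)   exp(8*I*pi/9)   exp(-8*I*pi/9)  exp(-2*I*pi/3)  exp(-4*I*pi/9)  exp(-2*I*pi/9)
  chi_2          1             exp(4*I*pi/9)   exp(8*I*pi/9)   exp(-2*I*pi/3)  exp(-2*I*pi/9)  exp(2*I*pi/9)   exp(2*I*pi/3)   exp(-8*I*pi/9)  exp(-4*I*pi/9)
  chi_3          1             exp(2*I*pi/3)   exp(-2*I*pi/3)  1               exp(2*I*pi/3)   exp(-2*I*pi/3)  1               exp(2*I*pi/3)   exp(-2*I*pi/3)
  chi_4          1             exp(8*I*pi/9)   exp(-2*I*pi/9)  exp(2*I*pi/3)   exp(-4*I*pi/9)  exp(4*I*pi/9)   exp(-2*I*pi/3)  exp(2*I*pi/9)   exp(-8*I*pi/9)
  chi_5          1             exp(-8*I*pi/9)  exp(2*I*pi/9)   exp(-2*I*pi/3)  exp(4*I*pi/9)   exp(-4*I*pi/9)  exp(2*I*pi/3)   exp(-2*I*pi/9)  exp(8*I*pi/9) 
  chi_6          1             exp(-2*I*pi/3)  exp(2*I*pi/3)   1               exp(-2*I*pi/3)  exp(2*I*pi/3)   1               exp(-2*I*pi/3)  exp(2*I*pi/3) 
  chi_7          1             exp(-4*I*pi/9)  exp(-8*I*pi/9)  exp(2*I*pi/3)   exp(2*I*pi/9)   exp(-2*I*pi/9)  exp(-2*I*pi/3)  exp(8*I*pi/9)   exp(4*I*pi/9) 
  chi_8          1             exp(-2*I*pi/9)  exp(-4*I*pi/9)  exp(-2*I*pi/3)  exp(-8*I*pi/9)  exp(8*I*pi/9)   exp(2*I*pi/3)   exp(4*I*pi/9)   exp(2*I*pi/9) 

Spot check: chi_7(5) = zeta_9^(7*5) = zeta_9^35 = exp(-2*I*pi/9).

Solution. Z/9Z is abelian, so all 9 irreducible complex representations are 1-dimensional. They are given by chi_k(m) = zeta_9^(k*m) for k = 0,...,8. Row orthogonality: sum_m chi_k(m) conj(chi_l(m)) = 9 * [k = l].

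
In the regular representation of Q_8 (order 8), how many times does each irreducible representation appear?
Each irreducible V_i of dimension d_i appears with multiplicity d_i, i.e. rho_reg = (direct sum over all irreducibles V_i) d_i V_i. The irreducible dimensions for Q_8 are 1, 1, 1, 1, 2: 4 irreducibles of dimension 1, each with multiplicity 1; 1 irreducible of dimension 2, with multiplicity 2. Total dimension 4*1*1 + 1*2*2 = 8 = |G|.

Working: General theorem: in the regular representation of a finite group G, each irreducible appears with multiplicity equal to its dimension. Check: dim(rho_reg) = sum d_i^2 = 1 + 1 + 1 + 1 + 4 = 8 = |G|.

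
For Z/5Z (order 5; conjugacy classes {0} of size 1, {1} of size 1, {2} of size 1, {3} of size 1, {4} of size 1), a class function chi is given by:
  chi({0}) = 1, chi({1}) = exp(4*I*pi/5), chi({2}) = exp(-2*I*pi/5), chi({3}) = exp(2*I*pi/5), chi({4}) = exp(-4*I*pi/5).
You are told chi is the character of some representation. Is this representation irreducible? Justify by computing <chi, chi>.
Irreducible: <chi, chi> = 1.

Details: <chi, chi> = (1/|G|) sum_C |C| * |chi(C)|^2 = (1/5)[1*|1|^2 + 1*|exp(4*I*pi/5)|^2 + 1*|exp(-2*I*pi/5)|^2 + 1*|exp(2*I*pi/5)|^2 + 1*|exp(-4*I*pi/5)|^2]
  = (1/5)[(1) + (1) + (1) + (1) + (1)] = 5/5 = 1.
(Exp terms are combined using exp(i*s)*conj(exp(i*t)) = exp(i*(s-t)), and sums of them are collapsed using the identity that for every m > 1 the m distinct m-th roots of unity sum to 0, e.g. 1 + exp(2*I*pi/3) + exp(-2*I*pi/3) = 0.)
A character is irreducible iff <chi, chi> = 1, so this representation is irreducible.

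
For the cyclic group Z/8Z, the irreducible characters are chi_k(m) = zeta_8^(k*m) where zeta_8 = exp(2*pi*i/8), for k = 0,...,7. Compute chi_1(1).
chi_1(1) = zeta_8^1 = exp(I*pi/4)

Reasoning: chi_1(1) = zeta_8^(1*1) = zeta_8^1. Since zeta_8^8 = 1, this equals zeta_8^1 = exp(2*pi*i*1/8) = exp(I*pi/4).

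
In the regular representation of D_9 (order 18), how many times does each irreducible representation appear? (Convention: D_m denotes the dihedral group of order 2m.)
Each irreducible V_i of dimension d_i appears with multiplicity d_i, i.e. rho_reg = (direct sum over all irreducibles V_i) d_i V_i. The irreducible dimensions for D_9 are 1, 1, 2, 2, 2, 2: 2 irreducibles of dimension 1, each with multiplicity 1; 4 irreducibles of dimension 2, each with multiplicity 2. Total dimension 2*1*1 + 4*2*2 = 18 = |G|.

Details: General theorem: in the regular representation of a finite group G, each irreducible appears with multiplicity equal to its dimension. Check: dim(rho_reg) = sum d_i^2 = 1 + 1 + 4 + 4 + 4 + 4 = 18 = |G|.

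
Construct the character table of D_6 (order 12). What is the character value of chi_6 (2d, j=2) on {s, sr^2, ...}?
Conjugacy classes: {e} of size 1, {r^3} of size 1, {r^1, r^5} of size 2, {r^2, r^4} of size 2, {s, sr^2, ...} of size 3, {sr, sr^3, ...} of size 3.
Character table:
  irrep \ class              {e} (size 1)  {r^3} (size 1)  {r^1, r^5} (size 2)  {r^2, r^4} (size 2)  {s, sr^2, ...} (size 3)  {sr, sr^3, ...} (size 3)
  chi_1 (triv)               1             1               1                    1                    1                        1                       
  chi_2 (sign: r->1, s->-1)  1             1               1                    1                    -1                       -1                      
  chi_3 (r->-1, s->1)        1             -1              -1                   1                    1                        -1                      
  chi_4 (r->-1, s->-1)       1             -1              -1                   1                    -1                       1                       
  chi_5 (2d, j=1)            2             -2              1                    -1                   0                        0                       
  chi_6 (2d, j=2)            2             2               -1                   -1                   0                        0                       

Spot check: chi_6 (2d, j=2) on {s, sr^2, ...} = 0.

Derivation: D_6 has order 2*6 = 12 with 6 conjugacy classes, hence 6 irreducibles. Sum of squared dims 1 + 1 + 1 + 1 + 4 + 4 = 12 = |G|. Linear characters come from the abelianisation; the 2-dimensional irreps have character r^k -> 2*cos(2*pi*j*k/6), reflections -> 0.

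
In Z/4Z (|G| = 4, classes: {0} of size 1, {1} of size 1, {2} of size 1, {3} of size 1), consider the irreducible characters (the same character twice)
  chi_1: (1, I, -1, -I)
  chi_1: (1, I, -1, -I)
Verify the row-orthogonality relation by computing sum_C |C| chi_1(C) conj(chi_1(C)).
Sum = 4 = |G| = 4; so <chi_1, chi_1> = 1 (norm-1 confirms irreducibility).

Compute term by term over conjugacy classes (|C| * chi_1(C) * conj(chi_1(C))):
  1*(1)*conj(1) + 1*(I)*conj(I) + 1*(-1)*conj(-1) + 1*(-I)*conj(-I)
  = (1) + (1) + (1) + (1)
  = 4.
(Exp terms are combined using exp(i*s)*conj(exp(i*t)) = exp(i*(s-t)), and sums of them are collapsed using the identity that for every m > 1 the m distinct m-th roots of unity sum to 0, e.g. 1 + exp(2*I*pi/3) + exp(-2*I*pi/3) = 0.)
Dividing by |G| = 4 gives 4/4 = 1, matching the row-orthogonality relation <chi_1, chi_1> = [chi_1 = chi_1].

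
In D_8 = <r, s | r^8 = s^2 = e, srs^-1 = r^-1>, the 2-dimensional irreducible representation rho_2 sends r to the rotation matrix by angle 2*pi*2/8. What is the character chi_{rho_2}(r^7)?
chi_{rho_2}(r^7) = 2*cos(2*pi*2*7/8) = 0

Proof sketch: rho_2(r^7) is rotation by angle 2*pi*2*7/8, whose trace is 2*cos(2*pi*2*7/8) = 0.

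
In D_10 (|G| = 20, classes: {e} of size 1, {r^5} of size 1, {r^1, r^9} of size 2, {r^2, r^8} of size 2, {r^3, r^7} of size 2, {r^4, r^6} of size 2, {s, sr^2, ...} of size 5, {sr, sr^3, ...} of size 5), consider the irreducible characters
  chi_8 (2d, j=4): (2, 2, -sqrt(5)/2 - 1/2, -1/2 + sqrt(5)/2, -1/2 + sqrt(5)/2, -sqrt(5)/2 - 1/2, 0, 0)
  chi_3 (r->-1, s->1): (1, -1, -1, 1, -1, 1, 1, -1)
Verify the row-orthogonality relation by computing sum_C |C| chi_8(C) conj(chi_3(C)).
Sum = 0; so <chi_8, chi_3> = 0 (distinct irreducibles are orthogonal).

Compute term by term over conjugacy classes (|C| * chi_8(C) * conj(chi_3(C))):
  1*(2)*conj(1) + 1*(2)*conj(-1) + 2*(-sqrt(5)/2 - 1/2)*conj(-1) + 2*(-1/2 + sqrt(5)/2)*conj(1) + 2*(-1/2 + sqrt(5)/2)*conj(-1) + 2*(-sqrt(5)/2 - 1/2)*conj(1) + 5*(0)*conj(1) + 5*(0)*conj(-1)
  = (2) + (-2) + (1 + sqrt(5)) + (-1 + sqrt(5)) + (1 - sqrt(5)) + (-sqrt(5) - 1) + (0) + (0)
  = 0.
Dividing by |G| = 20 gives 0/20 = 0, matching the row-orthogonality relation <chi_8, chi_3> = [chi_8 = chi_3].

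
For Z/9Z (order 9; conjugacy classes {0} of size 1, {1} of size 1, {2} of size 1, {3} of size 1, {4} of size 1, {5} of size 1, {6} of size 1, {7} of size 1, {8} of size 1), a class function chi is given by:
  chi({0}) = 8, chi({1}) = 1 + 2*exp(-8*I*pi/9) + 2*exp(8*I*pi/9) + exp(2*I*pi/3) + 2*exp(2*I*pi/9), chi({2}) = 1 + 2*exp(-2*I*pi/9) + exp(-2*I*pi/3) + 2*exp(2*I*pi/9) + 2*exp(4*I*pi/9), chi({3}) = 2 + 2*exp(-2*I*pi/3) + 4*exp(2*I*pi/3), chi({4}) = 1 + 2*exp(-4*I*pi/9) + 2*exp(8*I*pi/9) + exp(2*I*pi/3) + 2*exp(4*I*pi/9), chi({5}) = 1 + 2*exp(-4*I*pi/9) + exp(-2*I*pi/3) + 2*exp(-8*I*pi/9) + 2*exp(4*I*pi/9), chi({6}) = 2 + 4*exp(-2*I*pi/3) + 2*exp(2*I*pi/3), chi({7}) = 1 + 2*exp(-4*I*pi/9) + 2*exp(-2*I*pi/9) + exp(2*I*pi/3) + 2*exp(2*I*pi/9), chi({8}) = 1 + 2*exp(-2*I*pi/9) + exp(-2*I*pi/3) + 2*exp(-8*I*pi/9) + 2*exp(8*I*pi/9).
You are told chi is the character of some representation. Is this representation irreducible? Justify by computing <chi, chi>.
Not irreducible (reducible): <chi, chi> = 14 > 1.

Derivation: <chi, chi> = (1/|G|) sum_C |C| * |chi(C)|^2 = (1/9)[1*|8|^2 + 1*|1 + 2*exp(-8*I*pi/9) + 2*exp(8*I*pi/9) + exp(2*I*pi/3) + 2*exp(2*I*pi/9)|^2 + 1*|1 + 2*exp(-2*I*pi/9) + exp(-2*I*pi/3) + 2*exp(2*I*pi/9) + 2*exp(4*I*pi/9)|^2 + 1*|2 + 2*exp(-2*I*pi/3) + 4*exp(2*I*pi/3)|^2 + 1*|1 + 2*exp(-4*I*pi/9) + 2*exp(8*I*pi/9) + exp(2*I*pi/3) + 2*exp(4*I*pi/9)|^2 + 1*|1 + 2*exp(-4*I*pi/9) + exp(-2*I*pi/3) + 2*exp(-8*I*pi/9) + 2*exp(4*I*pi/9)|^2 + 1*|2 + 4*exp(-2*I*pi/3) + 2*exp(2*I*pi/3)|^2 + 1*|1 + 2*exp(-4*I*pi/9) + 2*exp(-2*I*pi/9) + exp(2*I*pi/3) + 2*exp(2*I*pi/9)|^2 + 1*|1 + 2*exp(-2*I*pi/9) + exp(-2*I*pi/3) + 2*exp(-8*I*pi/9) + 2*exp(8*I*pi/9)|^2]
  = (1/9)[(64) + (14 + 8*exp(-2*I*pi/9) + 5*exp(-2*I*pi/3) + 4*exp(-4*I*pi/9) + 8*exp(-8*I*pi/9) + 8*exp(8*I*pi/9) + 4*exp(4*I*pi/9) + 5*exp(2*I*pi/3) + 8*exp(2*I*pi/9)) + (14 + 8*exp(-4*I*pi/9) + 8*exp(-2*I*pi/9) + 5*exp(-2*I*pi/3) + 4*exp(-8*I*pi/9) + 4*exp(8*I*pi/9) + 5*exp(2*I*pi/3) + 8*exp(2*I*pi/9) + 8*exp(4*I*pi/9)) + (4) + (14 + 8*exp(-4*I*pi/9) + 5*exp(-2*I*pi/3) + 8*exp(-8*I*pi/9) + 4*exp(-2*I*pi/9) + 4*exp(2*I*pi/9) + 8*exp(8*I*pi/9) + 5*exp(2*I*pi/3) + 8*exp(4*I*pi/9)) + (14 + 8*exp(-4*I*pi/9) + 5*exp(-2*I*pi/3) + 8*exp(-8*I*pi/9) + 4*exp(-2*I*pi/9) + 4*exp(2*I*pi/9) + 8*exp(8*I*pi/9) + 5*exp(2*I*pi/3) + 8*exp(4*I*pi/9)) + (4) + (14 + 8*exp(-4*I*pi/9) + 8*exp(-2*I*pi/9) + 5*exp(-2*I*pi/3) + 4*exp(-8*I*pi/9) + 4*exp(8*I*pi/9) + 5*exp(2*I*pi/3) + 8*exp(2*I*pi/9) + 8*exp(4*I*pi/9)) + (14 + 8*exp(-2*I*pi/9) + 5*exp(-2*I*pi/3) + 4*exp(-4*I*pi/9) + 8*exp(-8*I*pi/9) + 8*exp(8*I*pi/9) + 4*exp(4*I*pi/9) + 5*exp(2*I*pi/3) + 8*exp(2*I*pi/9))] = 126/9 = 14.
(Exp terms are combined using exp(i*s)*conj(exp(i*t)) = exp(i*(s-t)), and sums of them are collapsed using the identity that for every m > 1 the m distinct m-th roots of unity sum to 0, e.g. 1 + exp(2*I*pi/3) + exp(-2*I*pi/3) = 0.)
A character is irreducible iff <chi, chi> = 1, so this representation is reducible.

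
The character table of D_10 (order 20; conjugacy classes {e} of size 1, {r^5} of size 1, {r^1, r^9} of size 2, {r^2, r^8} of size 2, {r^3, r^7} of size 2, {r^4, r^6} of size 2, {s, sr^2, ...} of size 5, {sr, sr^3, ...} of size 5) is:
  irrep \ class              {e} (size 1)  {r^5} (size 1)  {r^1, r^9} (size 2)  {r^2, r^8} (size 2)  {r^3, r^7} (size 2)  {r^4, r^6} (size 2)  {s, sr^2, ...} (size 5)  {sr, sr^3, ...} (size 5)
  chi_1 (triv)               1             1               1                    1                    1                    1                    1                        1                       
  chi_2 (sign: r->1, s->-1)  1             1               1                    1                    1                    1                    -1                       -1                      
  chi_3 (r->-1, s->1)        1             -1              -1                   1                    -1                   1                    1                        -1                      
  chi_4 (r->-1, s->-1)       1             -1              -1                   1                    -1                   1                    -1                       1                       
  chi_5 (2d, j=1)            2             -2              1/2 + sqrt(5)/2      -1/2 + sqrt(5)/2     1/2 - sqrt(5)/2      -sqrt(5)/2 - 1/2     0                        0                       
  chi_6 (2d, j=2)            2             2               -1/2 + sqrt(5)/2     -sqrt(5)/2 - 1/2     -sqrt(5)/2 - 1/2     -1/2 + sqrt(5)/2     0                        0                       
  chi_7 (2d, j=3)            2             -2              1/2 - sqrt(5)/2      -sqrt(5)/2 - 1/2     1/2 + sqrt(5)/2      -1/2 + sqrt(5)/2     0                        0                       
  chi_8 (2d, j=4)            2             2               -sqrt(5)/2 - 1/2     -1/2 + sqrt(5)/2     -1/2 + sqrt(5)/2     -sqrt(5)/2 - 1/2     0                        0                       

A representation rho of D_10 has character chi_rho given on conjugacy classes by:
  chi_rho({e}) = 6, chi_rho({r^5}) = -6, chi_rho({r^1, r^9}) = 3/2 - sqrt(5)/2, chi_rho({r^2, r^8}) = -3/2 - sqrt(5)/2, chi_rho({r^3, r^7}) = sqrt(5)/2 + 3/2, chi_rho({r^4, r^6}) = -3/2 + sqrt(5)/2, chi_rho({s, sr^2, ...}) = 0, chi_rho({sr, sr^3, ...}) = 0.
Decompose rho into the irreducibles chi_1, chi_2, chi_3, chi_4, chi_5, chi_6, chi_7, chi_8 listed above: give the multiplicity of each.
Multiplicities: chi_1: 0, chi_2: 0, chi_3: 0, chi_4: 0, chi_5: 1, chi_6: 0, chi_7: 2, chi_8: 0.

Working: Use <chi_rho, chi> = (1/|G|) sum_C |C| * chi_rho(C) * conj(chi(C)) with |G| = 20 for each irreducible chi in the table:
  <chi_rho, chi_1> = (1/20)[1*(6)*conj(1) + 1*(-6)*conj(1) + 2*(3/2 - sqrt(5)/2)*conj(1) + 2*(-3/2 - sqrt(5)/2)*conj(1) + 2*(sqrt(5)/2 + 3/2)*conj(1) + 2*(-3/2 + sqrt(5)/2)*conj(1) + 5*(0)*conj(1) + 5*(0)*conj(1)]
      = (1/20)[(6) + (-6) + (3 - sqrt(5)) + (-3 - sqrt(5)) + (sqrt(5) + 3) + (-3 + sqrt(5)) + (0) + (0)] = 0/20 = 0
  <chi_rho, chi_2> = (1/20)[1*(6)*conj(1) + 1*(-6)*conj(1) + 2*(3/2 - sqrt(5)/2)*conj(1) + 2*(-3/2 - sqrt(5)/2)*conj(1) + 2*(sqrt(5)/2 + 3/2)*conj(1) + 2*(-3/2 + sqrt(5)/2)*conj(1) + 5*(0)*conj(-1) + 5*(0)*conj(-1)]
      = (1/20)[(6) + (-6) + (3 - sqrt(5)) + (-3 - sqrt(5)) + (sqrt(5) + 3) + (-3 + sqrt(5)) + (0) + (0)] = 0/20 = 0
  <chi_rho, chi_3> = (1/20)[1*(6)*conj(1) + 1*(-6)*conj(-1) + 2*(3/2 - sqrt(5)/2)*conj(-1) + 2*(-3/2 - sqrt(5)/2)*conj(1) + 2*(sqrt(5)/2 + 3/2)*conj(-1) + 2*(-3/2 + sqrt(5)/2)*conj(1) + 5*(0)*conj(1) + 5*(0)*conj(-1)]
      = (1/20)[(6) + (6) + (-3 + sqrt(5)) + (-3 - sqrt(5)) + (-3 - sqrt(5)) + (-3 + sqrt(5)) + (0) + (0)] = 0/20 = 0
  <chi_rho, chi_4> = (1/20)[1*(6)*conj(1) + 1*(-6)*conj(-1) + 2*(3/2 - sqrt(5)/2)*conj(-1) + 2*(-3/2 - sqrt(5)/2)*conj(1) + 2*(sqrt(5)/2 + 3/2)*conj(-1) + 2*(-3/2 + sqrt(5)/2)*conj(1) + 5*(0)*conj(-1) + 5*(0)*conj(1)]
      = (1/20)[(6) + (6) + (-3 + sqrt(5)) + (-3 - sqrt(5)) + (-3 - sqrt(5)) + (-3 + sqrt(5)) + (0) + (0)] = 0/20 = 0
  <chi_rho, chi_5> = (1/20)[1*(6)*conj(2) + 1*(-6)*conj(-2) + 2*(3/2 - sqrt(5)/2)*conj(1/2 + sqrt(5)/2) + 2*(-3/2 - sqrt(5)/2)*conj(-1/2 + sqrt(5)/2) + 2*(sqrt(5)/2 + 3/2)*conj(1/2 - sqrt(5)/2) + 2*(-3/2 + sqrt(5)/2)*conj(-sqrt(5)/2 - 1/2) + 5*(0)*conj(0) + 5*(0)*conj(0)]
      = (1/20)[(12) + (12) + (-1 + sqrt(5)) + (-sqrt(5) - 1) + (-sqrt(5) - 1) + (-1 + sqrt(5)) + (0) + (0)] = 20/20 = 1
  <chi_rho, chi_6> = (1/20)[1*(6)*conj(2) + 1*(-6)*conj(2) + 2*(3/2 - sqrt(5)/2)*conj(-1/2 + sqrt(5)/2) + 2*(-3/2 - sqrt(5)/2)*conj(-sqrt(5)/2 - 1/2) + 2*(sqrt(5)/2 + 3/2)*conj(-sqrt(5)/2 - 1/2) + 2*(-3/2 + sqrt(5)/2)*conj(-1/2 + sqrt(5)/2) + 5*(0)*conj(0) + 5*(0)*conj(0)]
      = (1/20)[(12) + (-12) + (-4 + 2*sqrt(5)) + (4 + 2*sqrt(5)) + (-2*sqrt(5) - 4) + (4 - 2*sqrt(5)) + (0) + (0)] = 0/20 = 0
  <chi_rho, chi_7> = (1/20)[1*(6)*conj(2) + 1*(-6)*conj(-2) + 2*(3/2 - sqrt(5)/2)*conj(1/2 - sqrt(5)/2) + 2*(-3/2 - sqrt(5)/2)*conj(-sqrt(5)/2 - 1/2) + 2*(sqrt(5)/2 + 3/2)*conj(1/2 + sqrt(5)/2) + 2*(-3/2 + sqrt(5)/2)*conj(-1/2 + sqrt(5)/2) + 5*(0)*conj(0) + 5*(0)*conj(0)]
      = (1/20)[(12) + (12) + (4 - 2*sqrt(5)) + (4 + 2*sqrt(5)) + (4 + 2*sqrt(5)) + (4 - 2*sqrt(5)) + (0) + (0)] = 40/20 = 2
  <chi_rho, chi_8> = (1/20)[1*(6)*conj(2) + 1*(-6)*conj(2) + 2*(3/2 - sqrt(5)/2)*conj(-sqrt(5)/2 - 1/2) + 2*(-3/2 - sqrt(5)/2)*conj(-1/2 + sqrt(5)/2) + 2*(sqrt(5)/2 + 3/2)*conj(-1/2 + sqrt(5)/2) + 2*(-3/2 + sqrt(5)/2)*conj(-sqrt(5)/2 - 1/2) + 5*(0)*conj(0) + 5*(0)*conj(0)]
      = (1/20)[(12) + (-12) + (1 - sqrt(5)) + (-sqrt(5) - 1) + (1 + sqrt(5)) + (-1 + sqrt(5)) + (0) + (0)] = 0/20 = 0
Dimension check: dim(rho) = sum (mult * dim) = 0*1 + 0*1 + 0*1 + 0*1 + 1*2 + 0*2 + 2*2 + 0*2 = 6 = chi_rho(e) = 6.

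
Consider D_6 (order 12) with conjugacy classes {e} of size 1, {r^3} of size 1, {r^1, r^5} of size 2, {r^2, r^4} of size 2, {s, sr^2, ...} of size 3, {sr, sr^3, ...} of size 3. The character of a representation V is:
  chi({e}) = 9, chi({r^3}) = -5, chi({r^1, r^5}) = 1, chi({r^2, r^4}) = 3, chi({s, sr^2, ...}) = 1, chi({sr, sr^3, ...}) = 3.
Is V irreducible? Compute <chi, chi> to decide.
Not irreducible (reducible): <chi, chi> = 13 > 1.

<chi, chi> = (1/|G|) sum_C |C| * |chi(C)|^2 = (1/12)[1*|9|^2 + 1*|-5|^2 + 2*|1|^2 + 2*|3|^2 + 3*|1|^2 + 3*|3|^2]
  = (1/12)[(81) + (25) + (2) + (18) + (3) + (27)] = 156/12 = 13.
A character is irreducible iff <chi, chi> = 1, so this representation is reducible.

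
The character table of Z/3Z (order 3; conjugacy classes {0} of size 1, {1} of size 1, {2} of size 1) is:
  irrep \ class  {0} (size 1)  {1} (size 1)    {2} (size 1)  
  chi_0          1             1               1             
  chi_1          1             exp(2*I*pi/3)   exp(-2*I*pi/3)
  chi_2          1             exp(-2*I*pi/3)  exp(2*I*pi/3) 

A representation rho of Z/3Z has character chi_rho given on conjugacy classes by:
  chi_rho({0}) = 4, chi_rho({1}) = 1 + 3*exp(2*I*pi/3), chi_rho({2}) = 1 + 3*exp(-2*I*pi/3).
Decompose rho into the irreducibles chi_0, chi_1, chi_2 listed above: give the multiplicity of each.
Multiplicities: chi_0: 1, chi_1: 3, chi_2: 0.

Use <chi_rho, chi> = (1/|G|) sum_C |C| * chi_rho(C) * conj(chi(C)) with |G| = 3 for each irreducible chi in the table:
  <chi_rho, chi_0> = (1/3)[1*(4)*conj(1) + 1*(1 + 3*exp(2*I*pi/3))*conj(1) + 1*(1 + 3*exp(-2*I*pi/3))*conj(1)]
      = (1/3)[(4) + (1 + 3*exp(2*I*pi/3)) + (1 + 3*exp(-2*I*pi/3))] = 3/3 = 1
  <chi_rho, chi_1> = (1/3)[1*(4)*conj(1) + 1*(1 + 3*exp(2*I*pi/3))*conj(exp(2*I*pi/3)) + 1*(1 + 3*exp(-2*I*pi/3))*conj(exp(-2*I*pi/3))]
      = (1/3)[(4) + (3 + exp(-2*I*pi/3)) + (3 + exp(2*I*pi/3))] = 9/3 = 3
  <chi_rho, chi_2> = (1/3)[1*(4)*conj(1) + 1*(1 + 3*exp(2*I*pi/3))*conj(exp(-2*I*pi/3)) + 1*(1 + 3*exp(-2*I*pi/3))*conj(exp(2*I*pi/3))]
      = (1/3)[(4) + (3*exp(-2*I*pi/3) + exp(2*I*pi/3)) + (exp(-2*I*pi/3) + 3*exp(2*I*pi/3))] = 0/3 = 0
(Exp terms are combined using exp(i*s)*conj(exp(i*t)) = exp(i*(s-t)), and sums of them are collapsed using the identity that for every m > 1 the m distinct m-th roots of unity sum to 0, e.g. 1 + exp(2*I*pi/3) + exp(-2*I*pi/3) = 0.)
Dimension check: dim(rho) = sum (mult * dim) = 1*1 + 3*1 + 0*1 = 4 = chi_rho(e) = 4.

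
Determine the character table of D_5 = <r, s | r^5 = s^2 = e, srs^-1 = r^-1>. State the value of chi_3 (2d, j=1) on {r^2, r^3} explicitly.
Conjugacy classes: {e} of size 1, {r^1, r^4} of size 2, {r^2, r^3} of size 2, {s, sr, ..., sr^4} of size 5.
Character table:
  irrep \ class              {e} (size 1)  {r^1, r^4} (size 2)  {r^2, r^3} (size 2)  {s, sr, ..., sr^4} (size 5)
  chi_1 (triv)               1             1                    1                    1                          
  chi_2 (sign: r->1, s->-1)  1             1                    1                    -1                         
  chi_3 (2d, j=1)            2             -1/2 + sqrt(5)/2     -sqrt(5)/2 - 1/2     0                          
  chi_4 (2d, j=2)            2             -sqrt(5)/2 - 1/2     -1/2 + sqrt(5)/2     0                          

Spot check: chi_3 (2d, j=1) on {r^2, r^3} = -sqrt(5)/2 - 1/2.

Reasoning: D_5 has order 2*5 = 10 with 4 conjugacy classes, hence 4 irreducibles. Sum of squared dims 1 + 1 + 4 + 4 = 10 = |G|. Linear characters come from the abelianisation; the 2-dimensional irreps have character r^k -> 2*cos(2*pi*j*k/5), reflections -> 0.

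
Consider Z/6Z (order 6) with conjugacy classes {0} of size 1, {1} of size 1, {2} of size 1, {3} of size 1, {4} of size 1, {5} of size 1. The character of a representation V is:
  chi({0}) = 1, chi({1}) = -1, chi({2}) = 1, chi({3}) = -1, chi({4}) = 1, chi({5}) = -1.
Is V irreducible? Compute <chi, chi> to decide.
Irreducible: <chi, chi> = 1.

Argument: <chi, chi> = (1/|G|) sum_C |C| * |chi(C)|^2 = (1/6)[1*|1|^2 + 1*|-1|^2 + 1*|1|^2 + 1*|-1|^2 + 1*|1|^2 + 1*|-1|^2]
  = (1/6)[(1) + (1) + (1) + (1) + (1) + (1)] = 6/6 = 1.
(Exp terms are combined using exp(i*s)*conj(exp(i*t)) = exp(i*(s-t)), and sums of them are collapsed using the identity that for every m > 1 the m distinct m-th roots of unity sum to 0, e.g. 1 + exp(2*I*pi/3) + exp(-2*I*pi/3) = 0.)
A character is irreducible iff <chi, chi> = 1, so this representation is irreducible.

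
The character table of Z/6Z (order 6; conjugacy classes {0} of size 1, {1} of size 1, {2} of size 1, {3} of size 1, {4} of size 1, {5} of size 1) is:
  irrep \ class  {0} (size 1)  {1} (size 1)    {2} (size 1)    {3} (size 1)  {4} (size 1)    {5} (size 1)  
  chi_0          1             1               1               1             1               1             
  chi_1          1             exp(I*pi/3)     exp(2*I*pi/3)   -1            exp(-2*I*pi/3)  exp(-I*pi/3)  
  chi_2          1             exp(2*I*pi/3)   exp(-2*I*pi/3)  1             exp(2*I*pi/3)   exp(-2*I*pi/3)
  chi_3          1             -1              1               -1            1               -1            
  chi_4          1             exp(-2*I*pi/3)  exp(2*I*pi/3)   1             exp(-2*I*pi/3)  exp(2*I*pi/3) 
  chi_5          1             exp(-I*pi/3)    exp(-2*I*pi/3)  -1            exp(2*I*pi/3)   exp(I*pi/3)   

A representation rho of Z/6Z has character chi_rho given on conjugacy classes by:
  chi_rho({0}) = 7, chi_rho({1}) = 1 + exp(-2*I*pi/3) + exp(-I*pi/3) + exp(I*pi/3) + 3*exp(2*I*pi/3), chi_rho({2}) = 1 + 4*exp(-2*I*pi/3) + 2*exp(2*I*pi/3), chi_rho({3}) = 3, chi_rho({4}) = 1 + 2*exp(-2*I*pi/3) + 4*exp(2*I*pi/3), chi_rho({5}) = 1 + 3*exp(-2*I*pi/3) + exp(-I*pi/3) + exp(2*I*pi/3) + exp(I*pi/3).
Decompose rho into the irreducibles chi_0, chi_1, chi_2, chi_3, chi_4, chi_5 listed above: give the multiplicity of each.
Multiplicities: chi_0: 1, chi_1: 1, chi_2: 3, chi_3: 0, chi_4: 1, chi_5: 1.

Details: Use <chi_rho, chi> = (1/|G|) sum_C |C| * chi_rho(C) * conj(chi(C)) with |G| = 6 for each irreducible chi in the table:
  <chi_rho, chi_0> = (1/6)[1*(7)*conj(1) + 1*(1 + exp(-2*I*pi/3) + exp(-I*pi/3) + exp(I*pi/3) + 3*exp(2*I*pi/3))*conj(1) + 1*(1 + 4*exp(-2*I*pi/3) + 2*exp(2*I*pi/3))*conj(1) + 1*(3)*conj(1) + 1*(1 + 2*exp(-2*I*pi/3) + 4*exp(2*I*pi/3))*conj(1) + 1*(1 + 3*exp(-2*I*pi/3) + exp(-I*pi/3) + exp(2*I*pi/3) + exp(I*pi/3))*conj(1)]
      = (1/6)[(7) + (1 + exp(-2*I*pi/3) + exp(-I*pi/3) + exp(I*pi/3) + 3*exp(2*I*pi/3)) + (1 + 4*exp(-2*I*pi/3) + 2*exp(2*I*pi/3)) + (3) + (1 + 2*exp(-2*I*pi/3) + 4*exp(2*I*pi/3)) + (1 + 3*exp(-2*I*pi/3) + exp(-I*pi/3) + exp(2*I*pi/3) + exp(I*pi/3))] = 6/6 = 1
  <chi_rho, chi_1> = (1/6)[1*(7)*conj(1) + 1*(1 + exp(-2*I*pi/3) + exp(-I*pi/3) + exp(I*pi/3) + 3*exp(2*I*pi/3))*conj(exp(I*pi/3)) + 1*(1 + 4*exp(-2*I*pi/3) + 2*exp(2*I*pi/3))*conj(exp(2*I*pi/3)) + 1*(3)*conj(-1) + 1*(1 + 2*exp(-2*I*pi/3) + 4*exp(2*I*pi/3))*conj(exp(-2*I*pi/3)) + 1*(1 + 3*exp(-2*I*pi/3) + exp(-I*pi/3) + exp(2*I*pi/3) + exp(I*pi/3))*conj(exp(-I*pi/3))]
      = (1/6)[(7) + (exp(-2*I*pi/3) + exp(-I*pi/3) + 3*exp(I*pi/3)) + (2 + exp(-2*I*pi/3) + 4*exp(2*I*pi/3)) + (-3) + (2 + 4*exp(-2*I*pi/3) + exp(2*I*pi/3)) + (3*exp(-I*pi/3) + exp(2*I*pi/3) + exp(I*pi/3))] = 6/6 = 1
  <chi_rho, chi_2> = (1/6)[1*(7)*conj(1) + 1*(1 + exp(-2*I*pi/3) + exp(-I*pi/3) + exp(I*pi/3) + 3*exp(2*I*pi/3))*conj(exp(2*I*pi/3)) + 1*(1 + 4*exp(-2*I*pi/3) + 2*exp(2*I*pi/3))*conj(exp(-2*I*pi/3)) + 1*(3)*conj(1) + 1*(1 + 2*exp(-2*I*pi/3) + 4*exp(2*I*pi/3))*conj(exp(2*I*pi/3)) + 1*(1 + 3*exp(-2*I*pi/3) + exp(-I*pi/3) + exp(2*I*pi/3) + exp(I*pi/3))*conj(exp(-2*I*pi/3))]
      = (1/6)[(7) + (2 + exp(-2*I*pi/3) + exp(-I*pi/3) + exp(2*I*pi/3)) + (4 + 2*exp(-2*I*pi/3) + exp(2*I*pi/3)) + (3) + (4 + exp(-2*I*pi/3) + 2*exp(2*I*pi/3)) + (2 + exp(-2*I*pi/3) + exp(2*I*pi/3) + exp(I*pi/3))] = 18/6 = 3
  <chi_rho, chi_3> = (1/6)[1*(7)*conj(1) + 1*(1 + exp(-2*I*pi/3) + exp(-I*pi/3) + exp(I*pi/3) + 3*exp(2*I*pi/3))*conj(-1) + 1*(1 + 4*exp(-2*I*pi/3) + 2*exp(2*I*pi/3))*conj(1) + 1*(3)*conj(-1) + 1*(1 + 2*exp(-2*I*pi/3) + 4*exp(2*I*pi/3))*conj(1) + 1*(1 + 3*exp(-2*I*pi/3) + exp(-I*pi/3) + exp(2*I*pi/3) + exp(I*pi/3))*conj(-1)]
      = (1/6)[(7) + (-1 - 3*exp(2*I*pi/3) - exp(I*pi/3) - exp(-I*pi/3) - exp(-2*I*pi/3)) + (1 + 4*exp(-2*I*pi/3) + 2*exp(2*I*pi/3)) + (-3) + (1 + 2*exp(-2*I*pi/3) + 4*exp(2*I*pi/3)) + (-1 - exp(I*pi/3) - exp(2*I*pi/3) - exp(-I*pi/3) - 3*exp(-2*I*pi/3))] = 0/6 = 0
  <chi_rho, chi_4> = (1/6)[1*(7)*conj(1) + 1*(1 + exp(-2*I*pi/3) + exp(-I*pi/3) + exp(I*pi/3) + 3*exp(2*I*pi/3))*conj(exp(-2*I*pi/3)) + 1*(1 + 4*exp(-2*I*pi/3) + 2*exp(2*I*pi/3))*conj(exp(2*I*pi/3)) + 1*(3)*conj(1) + 1*(1 + 2*exp(-2*I*pi/3) + 4*exp(2*I*pi/3))*conj(exp(-2*I*pi/3)) + 1*(1 + 3*exp(-2*I*pi/3) + exp(-I*pi/3) + exp(2*I*pi/3) + exp(I*pi/3))*conj(exp(2*I*pi/3))]
      = (1/6)[(7) + (3*exp(-2*I*pi/3) + exp(2*I*pi/3) + exp(I*pi/3)) + (2 + exp(-2*I*pi/3) + 4*exp(2*I*pi/3)) + (3) + (2 + 4*exp(-2*I*pi/3) + exp(2*I*pi/3)) + (exp(-2*I*pi/3) + exp(-I*pi/3) + 3*exp(2*I*pi/3))] = 6/6 = 1
  <chi_rho, chi_5> = (1/6)[1*(7)*conj(1) + 1*(1 + exp(-2*I*pi/3) + exp(-I*pi/3) + exp(I*pi/3) + 3*exp(2*I*pi/3))*conj(exp(-I*pi/3)) + 1*(1 + 4*exp(-2*I*pi/3) + 2*exp(2*I*pi/3))*conj(exp(-2*I*pi/3)) + 1*(3)*conj(-1) + 1*(1 + 2*exp(-2*I*pi/3) + 4*exp(2*I*pi/3))*conj(exp(2*I*pi/3)) + 1*(1 + 3*exp(-2*I*pi/3) + exp(-I*pi/3) + exp(2*I*pi/3) + exp(I*pi/3))*conj(exp(I*pi/3))]
      = (1/6)[(7) + (-2 + exp(-I*pi/3) + exp(2*I*pi/3) + exp(I*pi/3)) + (4 + 2*exp(-2*I*pi/3) + exp(2*I*pi/3)) + (-3) + (4 + exp(-2*I*pi/3) + 2*exp(2*I*pi/3)) + (-2 + exp(-2*I*pi/3) + exp(-I*pi/3) + exp(I*pi/3))] = 6/6 = 1
(Exp terms are combined using exp(i*s)*conj(exp(i*t)) = exp(i*(s-t)), and sums of them are collapsed using the identity that for every m > 1 the m distinct m-th roots of unity sum to 0, e.g. 1 + exp(2*I*pi/3) + exp(-2*I*pi/3) = 0.)
Dimension check: dim(rho) = sum (mult * dim) = 1*1 + 1*1 + 3*1 + 0*1 + 1*1 + 1*1 = 7 = chi_rho(e) = 7.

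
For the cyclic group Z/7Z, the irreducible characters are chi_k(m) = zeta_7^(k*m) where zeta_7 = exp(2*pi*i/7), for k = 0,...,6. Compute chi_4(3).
chi_4(3) = zeta_7^12 = exp(-4*I*pi/7)

Solution. chi_4(3) = zeta_7^(4*3) = zeta_7^12. Since zeta_7^7 = 1, this equals zeta_7^5 = exp(2*pi*i*5/7) = exp(-4*I*pi/7).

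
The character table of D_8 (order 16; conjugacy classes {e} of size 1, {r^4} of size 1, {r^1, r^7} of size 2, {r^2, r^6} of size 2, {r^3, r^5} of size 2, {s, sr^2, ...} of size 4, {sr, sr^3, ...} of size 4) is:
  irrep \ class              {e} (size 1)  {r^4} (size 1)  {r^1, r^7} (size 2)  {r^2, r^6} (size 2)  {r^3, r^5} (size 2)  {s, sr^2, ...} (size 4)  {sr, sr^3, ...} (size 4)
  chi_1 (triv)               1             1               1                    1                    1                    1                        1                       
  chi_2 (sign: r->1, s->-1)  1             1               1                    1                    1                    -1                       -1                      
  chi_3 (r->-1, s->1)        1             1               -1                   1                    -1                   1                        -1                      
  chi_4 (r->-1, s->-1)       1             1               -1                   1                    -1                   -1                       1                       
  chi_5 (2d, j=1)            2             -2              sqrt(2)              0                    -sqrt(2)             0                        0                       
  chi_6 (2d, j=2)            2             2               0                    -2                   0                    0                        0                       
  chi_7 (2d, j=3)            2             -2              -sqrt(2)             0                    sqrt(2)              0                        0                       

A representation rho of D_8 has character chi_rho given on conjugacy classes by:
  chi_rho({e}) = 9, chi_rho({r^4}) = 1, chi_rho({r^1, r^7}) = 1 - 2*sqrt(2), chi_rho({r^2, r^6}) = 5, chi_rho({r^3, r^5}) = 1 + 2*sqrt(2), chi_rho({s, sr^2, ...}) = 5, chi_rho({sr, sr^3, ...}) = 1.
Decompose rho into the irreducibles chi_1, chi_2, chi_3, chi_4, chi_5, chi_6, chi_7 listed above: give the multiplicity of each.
Multiplicities: chi_1: 3, chi_2: 0, chi_3: 2, chi_4: 0, chi_5: 0, chi_6: 0, chi_7: 2.

Reasoning: Use <chi_rho, chi> = (1/|G|) sum_C |C| * chi_rho(C) * conj(chi(C)) with |G| = 16 for each irreducible chi in the table:
  <chi_rho, chi_1> = (1/16)[1*(9)*conj(1) + 1*(1)*conj(1) + 2*(1 - 2*sqrt(2))*conj(1) + 2*(5)*conj(1) + 2*(1 + 2*sqrt(2))*conj(1) + 4*(5)*conj(1) + 4*(1)*conj(1)]
      = (1/16)[(9) + (1) + (2 - 4*sqrt(2)) + (10) + (2 + 4*sqrt(2)) + (20) + (4)] = 48/16 = 3
  <chi_rho, chi_2> = (1/16)[1*(9)*conj(1) + 1*(1)*conj(1) + 2*(1 - 2*sqrt(2))*conj(1) + 2*(5)*conj(1) + 2*(1 + 2*sqrt(2))*conj(1) + 4*(5)*conj(-1) + 4*(1)*conj(-1)]
      = (1/16)[(9) + (1) + (2 - 4*sqrt(2)) + (10) + (2 + 4*sqrt(2)) + (-20) + (-4)] = 0/16 = 0
  <chi_rho, chi_3> = (1/16)[1*(9)*conj(1) + 1*(1)*conj(1) + 2*(1 - 2*sqrt(2))*conj(-1) + 2*(5)*conj(1) + 2*(1 + 2*sqrt(2))*conj(-1) + 4*(5)*conj(1) + 4*(1)*conj(-1)]
      = (1/16)[(9) + (1) + (-2 + 4*sqrt(2)) + (10) + (-4*sqrt(2) - 2) + (20) + (-4)] = 32/16 = 2
  <chi_rho, chi_4> = (1/16)[1*(9)*conj(1) + 1*(1)*conj(1) + 2*(1 - 2*sqrt(2))*conj(-1) + 2*(5)*conj(1) + 2*(1 + 2*sqrt(2))*conj(-1) + 4*(5)*conj(-1) + 4*(1)*conj(1)]
      = (1/16)[(9) + (1) + (-2 + 4*sqrt(2)) + (10) + (-4*sqrt(2) - 2) + (-20) + (4)] = 0/16 = 0
  <chi_rho, chi_5> = (1/16)[1*(9)*conj(2) + 1*(1)*conj(-2) + 2*(1 - 2*sqrt(2))*conj(sqrt(2)) + 2*(5)*conj(0) + 2*(1 + 2*sqrt(2))*conj(-sqrt(2)) + 4*(5)*conj(0) + 4*(1)*conj(0)]
      = (1/16)[(18) + (-2) + (-8 + 2*sqrt(2)) + (0) + (-8 - 2*sqrt(2)) + (0) + (0)] = 0/16 = 0
  <chi_rho, chi_6> = (1/16)[1*(9)*conj(2) + 1*(1)*conj(2) + 2*(1 - 2*sqrt(2))*conj(0) + 2*(5)*conj(-2) + 2*(1 + 2*sqrt(2))*conj(0) + 4*(5)*conj(0) + 4*(1)*conj(0)]
      = (1/16)[(18) + (2) + (0) + (-20) + (0) + (0) + (0)] = 0/16 = 0
  <chi_rho, chi_7> = (1/16)[1*(9)*conj(2) + 1*(1)*conj(-2) + 2*(1 - 2*sqrt(2))*conj(-sqrt(2)) + 2*(5)*conj(0) + 2*(1 + 2*sqrt(2))*conj(sqrt(2)) + 4*(5)*conj(0) + 4*(1)*conj(0)]
      = (1/16)[(18) + (-2) + (8 - 2*sqrt(2)) + (0) + (2*sqrt(2) + 8) + (0) + (0)] = 32/16 = 2
Dimension check: dim(rho) = sum (mult * dim) = 3*1 + 0*1 + 2*1 + 0*1 + 0*2 + 0*2 + 2*2 = 9 = chi_rho(e) = 9.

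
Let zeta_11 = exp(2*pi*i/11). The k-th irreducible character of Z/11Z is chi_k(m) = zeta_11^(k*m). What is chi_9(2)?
chi_9(2) = zeta_11^18 = exp(-8*I*pi/11)

Solution. chi_9(2) = zeta_11^(9*2) = zeta_11^18. Since zeta_11^11 = 1, this equals zeta_11^7 = exp(2*pi*i*7/11) = exp(-8*I*pi/11).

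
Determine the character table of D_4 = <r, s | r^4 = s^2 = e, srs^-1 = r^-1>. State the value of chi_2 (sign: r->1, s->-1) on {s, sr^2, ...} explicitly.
Conjugacy classes: {e} of size 1, {r^2} of size 1, {r^1, r^3} of size 2, {s, sr^2, ...} of size 2, {sr, sr^3, ...} of size 2.
Character table:
  irrep \ class              {e} (size 1)  {r^2} (size 1)  {r^1, r^3} (size 2)  {s, sr^2, ...} (size 2)  {sr, sr^3, ...} (size 2)
  chi_1 (triv)               1             1               1                    1                        1                       
  chi_2 (sign: r->1, s->-1)  1             1               1                    -1                       -1                      
  chi_3 (r->-1, s->1)        1             1               -1                   1                        -1                      
  chi_4 (r->-1, s->-1)       1             1               -1                   -1                       1                       
  chi_5 (2d, j=1)            2             -2              0                    0                        0                       

Spot check: chi_2 (sign: r->1, s->-1) on {s, sr^2, ...} = -1.

Working: D_4 has order 2*4 = 8 with 5 conjugacy classes, hence 5 irreducibles. Sum of squared dims 1 + 1 + 1 + 1 + 4 = 8 = |G|. Linear characters come from the abelianisation; the 2-dimensional irreps have character r^k -> 2*cos(2*pi*j*k/4), reflections -> 0.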